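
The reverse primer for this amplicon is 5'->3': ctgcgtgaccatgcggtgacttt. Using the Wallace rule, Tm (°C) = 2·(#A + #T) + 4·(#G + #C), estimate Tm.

T=7, A=3, C=6, G=7
A+T = 10, G+C = 13
Tm = 4·13 + 2·10 = 52 + 20 = 72°C

72°C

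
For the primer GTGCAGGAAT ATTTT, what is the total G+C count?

Base counts: G=4, A=4, T=6, C=1
Total G or C: 4 + 1 = 5

5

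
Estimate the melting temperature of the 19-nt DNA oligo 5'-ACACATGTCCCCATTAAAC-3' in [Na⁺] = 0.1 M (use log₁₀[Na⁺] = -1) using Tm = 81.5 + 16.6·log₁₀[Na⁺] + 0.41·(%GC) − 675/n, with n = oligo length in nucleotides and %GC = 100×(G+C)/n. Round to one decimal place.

46.6°C

Length n = 19. C=7, T=4, G=1, A=7
G+C = 8, so %GC = 8/19 × 100 = 42.105%
Salt term: 16.6 × (-1) = -16.6
GC term: 0.41 × 42.105 = 17.263; length term: −675/19 = −35.526
Tm = 81.5 + (-16.6) + 17.263 − 35.526 = 46.637 → 46.6°C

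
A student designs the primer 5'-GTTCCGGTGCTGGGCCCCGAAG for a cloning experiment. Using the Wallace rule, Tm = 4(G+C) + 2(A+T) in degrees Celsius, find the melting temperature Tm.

G=9, T=4, A=2, C=7
AT pairs contribute 6, GC pairs contribute 16.
Tm = 2×6 + 4×16 = 76°C

76°C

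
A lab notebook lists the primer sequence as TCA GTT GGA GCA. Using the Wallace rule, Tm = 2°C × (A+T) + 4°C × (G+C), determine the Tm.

36°C

Counting bases: G=4, T=3, A=3, C=2
So N_AT = 6 and N_GC = 6.
Tm = 2(6) + 4(6) = 12 + 24 = 36°C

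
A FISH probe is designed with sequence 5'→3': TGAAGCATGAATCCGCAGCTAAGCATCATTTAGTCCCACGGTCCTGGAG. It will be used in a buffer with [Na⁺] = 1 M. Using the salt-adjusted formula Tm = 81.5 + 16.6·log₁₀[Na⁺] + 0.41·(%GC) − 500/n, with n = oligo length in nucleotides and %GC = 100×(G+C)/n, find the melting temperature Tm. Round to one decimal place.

Length n = 49. Counting bases: C=13, G=12, T=11, A=13
G+C = 25, so %GC = 25/49 × 100 = 51.02%
Salt term: 16.6 × (0) = 0
GC term: 0.41 × 51.02 = 20.918; length term: −500/49 = −10.204
Tm = 81.5 + (0) + 20.918 − 10.204 = 92.214 → 92.2°C

92.2°C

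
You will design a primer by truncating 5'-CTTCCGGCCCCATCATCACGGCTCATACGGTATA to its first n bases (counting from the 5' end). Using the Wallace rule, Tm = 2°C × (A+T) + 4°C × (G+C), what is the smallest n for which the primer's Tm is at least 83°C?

n = 26

First 25 bases: CTTCCGGCCCCATCATCACGGCTCA → Tm = 82°C (< 83°C)
First 26 bases: CTTCCGGCCCCATCATCACGGCTCAT → Tm = 84°C (≥ 83°C)
Each additional base adds 2°C (A/T) or 4°C (G/C), so Tm is non-decreasing in n; n = 26 is the first length to reach 83°C.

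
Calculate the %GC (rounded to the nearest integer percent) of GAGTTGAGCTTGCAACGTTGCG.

55%

Base counts: T=6, C=4, A=4, G=8
G+C = 8 + 4 = 12 out of 22 bases
%GC = 12/22 × 100 = 54.55% ≈ 55%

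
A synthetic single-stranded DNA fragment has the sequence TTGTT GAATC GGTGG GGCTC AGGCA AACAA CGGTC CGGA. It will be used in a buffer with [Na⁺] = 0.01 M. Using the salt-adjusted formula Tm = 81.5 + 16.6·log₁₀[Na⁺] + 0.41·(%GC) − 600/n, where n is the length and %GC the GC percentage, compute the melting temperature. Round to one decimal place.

56.0°C

Length n = 39. Base counts: T=8, G=14, C=8, A=9
G+C = 22, so %GC = 22/39 × 100 = 56.41%
Salt term: 16.6 × (-2) = -33.2
GC term: 0.41 × 56.41 = 23.128; length term: −600/39 = −15.385
Tm = 81.5 + (-33.2) + 23.128 − 15.385 = 56.043 → 56.0°C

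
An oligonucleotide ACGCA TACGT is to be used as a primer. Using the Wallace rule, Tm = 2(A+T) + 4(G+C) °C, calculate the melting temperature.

G=2, A=3, T=2, C=3
AT pairs contribute 5, GC pairs contribute 5.
Tm = 4·5 + 2·5 = 20 + 10 = 30°C

30°C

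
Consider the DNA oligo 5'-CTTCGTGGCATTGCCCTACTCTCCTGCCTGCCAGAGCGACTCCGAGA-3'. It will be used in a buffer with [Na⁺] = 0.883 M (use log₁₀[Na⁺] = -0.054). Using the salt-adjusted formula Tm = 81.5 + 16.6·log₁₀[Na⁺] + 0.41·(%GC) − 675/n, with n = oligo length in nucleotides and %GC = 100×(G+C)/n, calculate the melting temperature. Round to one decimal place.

Length n = 47. Counting bases: T=11, G=11, C=18, A=7
G+C = 29, so %GC = 29/47 × 100 = 61.702%
Salt term: 16.6 × (-0.054) = -0.896
GC term: 0.41 × 61.702 = 25.298; length term: −675/47 = −14.362
Tm = 81.5 + (-0.896) + 25.298 − 14.362 = 91.54 → 91.5°C

91.5°C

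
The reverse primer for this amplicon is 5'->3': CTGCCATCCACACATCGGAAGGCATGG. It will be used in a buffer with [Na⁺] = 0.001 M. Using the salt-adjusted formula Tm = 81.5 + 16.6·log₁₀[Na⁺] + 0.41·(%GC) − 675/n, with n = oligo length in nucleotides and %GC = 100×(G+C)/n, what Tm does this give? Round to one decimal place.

31.0°C

Length n = 27. Base counts: A=7, T=4, G=7, C=9
G+C = 16, so %GC = 16/27 × 100 = 59.259%
Salt term: 16.6 × (-3) = -49.8
GC term: 0.41 × 59.259 = 24.296; length term: −675/27 = −25
Tm = 81.5 + (-49.8) + 24.296 − 25 = 30.996 → 31.0°C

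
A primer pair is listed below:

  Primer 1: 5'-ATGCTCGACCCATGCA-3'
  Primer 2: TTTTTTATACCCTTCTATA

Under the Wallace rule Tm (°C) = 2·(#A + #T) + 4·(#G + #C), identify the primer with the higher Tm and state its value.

Primer 1: A+T=7, G+C=9 → Tm = 2(7)+4(9) = 50°C
Primer 2: A+T=15, G+C=4 → Tm = 2(15)+4(4) = 46°C
50°C vs 46°C → primer 1 is higher.

Primer 1, 50°C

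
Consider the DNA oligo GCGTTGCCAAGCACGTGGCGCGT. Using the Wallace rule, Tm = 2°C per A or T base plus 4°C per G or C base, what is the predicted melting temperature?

78°C

C=7, A=3, T=4, G=9
So N_AT = 7 and N_GC = 16.
Tm = 4·16 + 2·7 = 64 + 14 = 78°C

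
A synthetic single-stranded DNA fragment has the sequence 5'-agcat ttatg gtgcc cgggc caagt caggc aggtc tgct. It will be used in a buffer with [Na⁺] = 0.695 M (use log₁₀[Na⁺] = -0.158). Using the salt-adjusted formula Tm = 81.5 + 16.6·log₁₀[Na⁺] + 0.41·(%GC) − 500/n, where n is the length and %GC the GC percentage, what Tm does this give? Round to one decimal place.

Length n = 39. Scanning the sequence gives C=10, T=9, A=7, G=13.
G+C = 23, so %GC = 23/39 × 100 = 58.974%
Salt term: 16.6 × (-0.158) = -2.623
GC term: 0.41 × 58.974 = 24.179; length term: −500/39 = −12.821
Tm = 81.5 + (-2.623) + 24.179 − 12.821 = 90.235 → 90.2°C

90.2°C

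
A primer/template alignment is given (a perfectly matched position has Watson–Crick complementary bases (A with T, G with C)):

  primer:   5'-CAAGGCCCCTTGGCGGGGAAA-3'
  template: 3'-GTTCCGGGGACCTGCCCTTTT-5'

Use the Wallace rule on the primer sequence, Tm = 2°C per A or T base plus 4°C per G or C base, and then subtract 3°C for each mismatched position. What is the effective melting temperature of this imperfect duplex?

Primer base counts: A=5, T=2, G=8, C=6 → A+T=7, G+C=14
Perfect-match Tm = 2(7) + 4(14) = 14 + 56 = 70°C
Mismatches (positions where the bases are not complementary): 3 (at positions 11, 13, 18)
Effective Tm = 70 − 3×3 = 70 − 9 = 61°C

61°C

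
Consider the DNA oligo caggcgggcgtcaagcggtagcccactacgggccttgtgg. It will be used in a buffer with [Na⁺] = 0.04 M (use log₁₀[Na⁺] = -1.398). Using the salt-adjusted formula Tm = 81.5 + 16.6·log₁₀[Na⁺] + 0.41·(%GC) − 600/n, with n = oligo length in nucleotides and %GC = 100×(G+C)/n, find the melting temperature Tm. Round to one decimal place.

72.0°C

Length n = 40. Counting bases: A=6, C=12, G=16, T=6
G+C = 28, so %GC = 28/40 × 100 = 70%
Salt term: 16.6 × (-1.398) = -23.207
GC term: 0.41 × 70 = 28.7; length term: −600/40 = −15
Tm = 81.5 + (-23.207) + 28.7 − 15 = 71.993 → 72.0°C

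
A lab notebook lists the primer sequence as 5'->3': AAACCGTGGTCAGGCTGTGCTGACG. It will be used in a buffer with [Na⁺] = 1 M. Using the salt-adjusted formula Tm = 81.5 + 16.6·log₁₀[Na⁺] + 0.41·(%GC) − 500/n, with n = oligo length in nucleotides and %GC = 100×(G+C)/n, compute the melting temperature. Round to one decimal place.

86.1°C

Length n = 25. Scanning the sequence gives G=9, A=5, T=5, C=6.
G+C = 15, so %GC = 15/25 × 100 = 60%
Salt term: 16.6 × (0) = 0
GC term: 0.41 × 60 = 24.6; length term: −500/25 = −20
Tm = 81.5 + (0) + 24.6 − 20 = 86.1 → 86.1°C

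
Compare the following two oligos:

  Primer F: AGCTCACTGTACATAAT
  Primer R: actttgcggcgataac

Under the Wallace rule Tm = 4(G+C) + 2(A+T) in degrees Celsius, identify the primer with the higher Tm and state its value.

Primer F: A+T=11, G+C=6 → Tm = 2(11)+4(6) = 46°C
Primer R: A+T=8, G+C=8 → Tm = 2(8)+4(8) = 48°C
46°C vs 48°C → primer R is higher.

Primer R, 48°C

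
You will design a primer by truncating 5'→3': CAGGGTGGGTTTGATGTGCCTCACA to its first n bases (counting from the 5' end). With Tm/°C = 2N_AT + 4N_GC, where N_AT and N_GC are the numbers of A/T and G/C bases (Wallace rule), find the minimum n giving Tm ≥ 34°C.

First 9 bases: CAGGGTGGG → Tm = 32°C (< 34°C)
First 10 bases: CAGGGTGGGT → Tm = 34°C (≥ 34°C)
Each additional base adds 2°C (A/T) or 4°C (G/C), so Tm is non-decreasing in n; n = 10 is the first length to reach 34°C.

n = 10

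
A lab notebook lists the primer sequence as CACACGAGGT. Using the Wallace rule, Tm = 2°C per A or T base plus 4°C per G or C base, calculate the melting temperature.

Counting bases: A=3, G=3, C=3, T=1
AT pairs contribute 4, GC pairs contribute 6.
Tm = 4·6 + 2·4 = 24 + 8 = 32°C

32°C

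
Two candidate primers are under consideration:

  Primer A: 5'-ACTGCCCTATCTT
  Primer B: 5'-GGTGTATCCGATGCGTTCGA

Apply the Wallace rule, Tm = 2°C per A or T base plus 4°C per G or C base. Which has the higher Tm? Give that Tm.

Primer A: A+T=7, G+C=6 → Tm = 2(7)+4(6) = 38°C
Primer B: A+T=9, G+C=11 → Tm = 2(9)+4(11) = 62°C
38°C vs 62°C → primer B is higher.

Primer B, 62°C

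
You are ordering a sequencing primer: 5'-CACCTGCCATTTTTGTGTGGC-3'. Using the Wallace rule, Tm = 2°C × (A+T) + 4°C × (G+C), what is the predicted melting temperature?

C=6, A=2, T=8, G=5
So N_AT = 10 and N_GC = 11.
Tm = 2(10) + 4(11) = 20 + 44 = 64°C

64°C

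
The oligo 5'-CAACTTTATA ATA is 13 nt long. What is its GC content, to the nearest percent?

T=5, G=0, C=2, A=6
G+C = 0 + 2 = 2 out of 13 bases
%GC = 2/13 × 100 = 15.38% ≈ 15%

15%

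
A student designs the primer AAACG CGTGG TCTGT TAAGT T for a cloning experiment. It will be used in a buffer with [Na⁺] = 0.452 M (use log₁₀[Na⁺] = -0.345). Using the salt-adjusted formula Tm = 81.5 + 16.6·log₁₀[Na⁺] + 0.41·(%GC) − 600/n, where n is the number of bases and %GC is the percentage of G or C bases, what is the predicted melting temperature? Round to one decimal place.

64.8°C

Length n = 21. Base counts: A=5, G=6, T=7, C=3
G+C = 9, so %GC = 9/21 × 100 = 42.857%
Salt term: 16.6 × (-0.345) = -5.727
GC term: 0.41 × 42.857 = 17.571; length term: −600/21 = −28.571
Tm = 81.5 + (-5.727) + 17.571 − 28.571 = 64.773 → 64.8°C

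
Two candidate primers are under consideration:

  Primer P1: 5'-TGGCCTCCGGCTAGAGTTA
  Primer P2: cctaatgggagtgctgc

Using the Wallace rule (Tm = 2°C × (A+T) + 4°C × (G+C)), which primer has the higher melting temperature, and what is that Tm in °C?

Primer P1: A+T=8, G+C=11 → Tm = 2(8)+4(11) = 60°C
Primer P2: A+T=7, G+C=10 → Tm = 2(7)+4(10) = 54°C
60°C vs 54°C → primer P1 is higher.

Primer P1, 60°C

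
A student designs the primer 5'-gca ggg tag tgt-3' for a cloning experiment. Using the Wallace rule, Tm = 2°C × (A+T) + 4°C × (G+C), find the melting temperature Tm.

Scanning the sequence gives A=2, C=1, T=3, G=6.
So N_AT = 5 and N_GC = 7.
Tm = 4·7 + 2·5 = 28 + 10 = 38°C

38°C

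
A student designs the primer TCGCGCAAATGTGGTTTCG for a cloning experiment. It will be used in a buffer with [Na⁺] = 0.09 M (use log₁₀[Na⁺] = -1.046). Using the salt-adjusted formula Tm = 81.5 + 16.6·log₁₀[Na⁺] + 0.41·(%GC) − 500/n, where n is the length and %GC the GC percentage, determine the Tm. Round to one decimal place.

59.4°C

Length n = 19. Base counts: T=6, A=3, G=6, C=4
G+C = 10, so %GC = 10/19 × 100 = 52.632%
Salt term: 16.6 × (-1.046) = -17.364
GC term: 0.41 × 52.632 = 21.579; length term: −500/19 = −26.316
Tm = 81.5 + (-17.364) + 21.579 − 26.316 = 59.399 → 59.4°C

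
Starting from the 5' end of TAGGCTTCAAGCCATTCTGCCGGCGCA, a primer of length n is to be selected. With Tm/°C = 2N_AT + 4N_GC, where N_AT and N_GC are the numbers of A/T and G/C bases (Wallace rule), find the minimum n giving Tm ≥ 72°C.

First 22 bases: TAGGCTTCAAGCCATTCTGCCG → Tm = 68°C (< 72°C)
First 23 bases: TAGGCTTCAAGCCATTCTGCCGG → Tm = 72°C (≥ 72°C)
Since every base adds ≥2°C, Tm only increases with n, so the threshold is first crossed at n = 23.

n = 23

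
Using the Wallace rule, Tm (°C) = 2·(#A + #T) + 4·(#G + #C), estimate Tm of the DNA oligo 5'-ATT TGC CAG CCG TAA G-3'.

Base counts: C=4, T=4, A=4, G=4
So N_AT = 8 and N_GC = 8.
Tm = 2×8 + 4×8 = 48°C

48°C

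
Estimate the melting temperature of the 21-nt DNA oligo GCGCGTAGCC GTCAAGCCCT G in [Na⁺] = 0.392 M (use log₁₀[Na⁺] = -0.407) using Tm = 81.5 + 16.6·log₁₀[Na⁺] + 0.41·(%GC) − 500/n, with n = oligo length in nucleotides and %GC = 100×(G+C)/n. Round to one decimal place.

Length n = 21. Counting bases: T=3, A=3, G=7, C=8
G+C = 15, so %GC = 15/21 × 100 = 71.429%
Salt term: 16.6 × (-0.407) = -6.756
GC term: 0.41 × 71.429 = 29.286; length term: −500/21 = −23.81
Tm = 81.5 + (-6.756) + 29.286 − 23.81 = 80.22 → 80.2°C

80.2°C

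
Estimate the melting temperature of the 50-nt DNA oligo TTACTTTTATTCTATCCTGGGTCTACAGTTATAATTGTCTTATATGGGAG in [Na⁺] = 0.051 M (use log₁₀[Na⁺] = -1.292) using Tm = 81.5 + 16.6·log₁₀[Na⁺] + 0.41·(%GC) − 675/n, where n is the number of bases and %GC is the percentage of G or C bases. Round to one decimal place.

59.7°C

Length n = 50. Counting bases: G=9, C=7, T=23, A=11
G+C = 16, so %GC = 16/50 × 100 = 32%
Salt term: 16.6 × (-1.292) = -21.447
GC term: 0.41 × 32 = 13.12; length term: −675/50 = −13.5
Tm = 81.5 + (-21.447) + 13.12 − 13.5 = 59.673 → 59.7°C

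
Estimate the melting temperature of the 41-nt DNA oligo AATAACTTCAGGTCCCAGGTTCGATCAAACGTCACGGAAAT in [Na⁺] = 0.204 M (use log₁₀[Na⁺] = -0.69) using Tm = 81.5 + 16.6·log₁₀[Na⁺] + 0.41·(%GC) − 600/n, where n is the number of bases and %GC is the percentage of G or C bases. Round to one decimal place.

73.4°C

Length n = 41. C=10, T=9, A=14, G=8
G+C = 18, so %GC = 18/41 × 100 = 43.902%
Salt term: 16.6 × (-0.69) = -11.454
GC term: 0.41 × 43.902 = 18; length term: −600/41 = −14.634
Tm = 81.5 + (-11.454) + 18 − 14.634 = 73.412 → 73.4°C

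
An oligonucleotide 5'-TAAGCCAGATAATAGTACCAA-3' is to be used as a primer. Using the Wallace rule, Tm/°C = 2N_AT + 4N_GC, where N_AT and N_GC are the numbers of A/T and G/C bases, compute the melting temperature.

Base counts: G=3, T=4, C=4, A=10
AT pairs contribute 14, GC pairs contribute 7.
Tm = 4·7 + 2·14 = 28 + 28 = 56°C

56°C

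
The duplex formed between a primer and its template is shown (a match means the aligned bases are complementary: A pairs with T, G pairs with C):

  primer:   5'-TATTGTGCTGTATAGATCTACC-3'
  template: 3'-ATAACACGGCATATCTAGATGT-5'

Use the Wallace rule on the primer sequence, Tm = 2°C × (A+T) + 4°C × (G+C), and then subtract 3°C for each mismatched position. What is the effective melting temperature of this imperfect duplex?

54°C

Primer base counts: A=5, T=9, G=4, C=4 → A+T=14, G+C=8
Perfect-match Tm = 2(14) + 4(8) = 28 + 32 = 60°C
Mismatches (positions where the bases are not complementary): 2 (at positions 9, 22)
Effective Tm = 60 − 2×3 = 60 − 6 = 54°C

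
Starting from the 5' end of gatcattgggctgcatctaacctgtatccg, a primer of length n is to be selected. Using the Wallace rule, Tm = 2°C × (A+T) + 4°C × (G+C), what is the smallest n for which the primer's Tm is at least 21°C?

n = 8

First 7 bases: GATCATT → Tm = 18°C (< 21°C)
First 8 bases: GATCATTG → Tm = 22°C (≥ 21°C)
Each additional base adds 2°C (A/T) or 4°C (G/C), so Tm is non-decreasing in n; n = 8 is the first length to reach 21°C.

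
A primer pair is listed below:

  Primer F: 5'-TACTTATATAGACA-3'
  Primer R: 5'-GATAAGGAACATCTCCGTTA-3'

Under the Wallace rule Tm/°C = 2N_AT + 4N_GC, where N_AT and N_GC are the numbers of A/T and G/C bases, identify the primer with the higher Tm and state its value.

Primer R, 56°C

Primer F: A+T=11, G+C=3 → Tm = 2(11)+4(3) = 34°C
Primer R: A+T=12, G+C=8 → Tm = 2(12)+4(8) = 56°C
34°C vs 56°C → primer R is higher.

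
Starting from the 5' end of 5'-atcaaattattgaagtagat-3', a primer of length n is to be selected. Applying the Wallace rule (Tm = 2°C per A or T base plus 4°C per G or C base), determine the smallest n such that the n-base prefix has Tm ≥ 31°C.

n = 14

First 13 bases: ATCAAATTATTGA → Tm = 30°C (< 31°C)
First 14 bases: ATCAAATTATTGAA → Tm = 32°C (≥ 31°C)
Each additional base adds 2°C (A/T) or 4°C (G/C), so Tm is non-decreasing in n; n = 14 is the first length to reach 31°C.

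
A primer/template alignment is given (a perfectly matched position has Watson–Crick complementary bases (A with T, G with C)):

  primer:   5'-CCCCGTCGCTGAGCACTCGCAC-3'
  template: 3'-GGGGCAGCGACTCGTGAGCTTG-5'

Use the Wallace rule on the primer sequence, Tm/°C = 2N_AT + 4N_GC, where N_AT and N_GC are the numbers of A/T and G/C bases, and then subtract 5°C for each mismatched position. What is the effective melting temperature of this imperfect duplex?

Primer base counts: A=3, T=3, G=5, C=11 → A+T=6, G+C=16
Perfect-match Tm = 2(6) + 4(16) = 12 + 64 = 76°C
Mismatches (positions where the bases are not complementary): 1 (at position 20)
Effective Tm = 76 − 1×5 = 76 − 5 = 71°C

71°C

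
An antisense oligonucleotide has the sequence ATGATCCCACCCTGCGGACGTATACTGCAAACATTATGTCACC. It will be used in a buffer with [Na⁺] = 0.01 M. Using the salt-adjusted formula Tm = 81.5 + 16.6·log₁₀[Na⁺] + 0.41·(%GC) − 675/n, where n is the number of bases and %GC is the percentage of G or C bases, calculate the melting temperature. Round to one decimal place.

Length n = 43. Counting bases: G=7, C=14, T=10, A=12
G+C = 21, so %GC = 21/43 × 100 = 48.837%
Salt term: 16.6 × (-2) = -33.2
GC term: 0.41 × 48.837 = 20.023; length term: −675/43 = −15.698
Tm = 81.5 + (-33.2) + 20.023 − 15.698 = 52.625 → 52.6°C

52.6°C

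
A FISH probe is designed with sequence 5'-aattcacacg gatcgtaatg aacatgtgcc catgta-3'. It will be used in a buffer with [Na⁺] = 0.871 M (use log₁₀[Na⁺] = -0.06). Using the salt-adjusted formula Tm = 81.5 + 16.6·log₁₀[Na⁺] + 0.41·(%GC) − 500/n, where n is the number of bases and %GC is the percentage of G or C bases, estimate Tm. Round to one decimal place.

83.7°C

Length n = 36. Base counts: A=12, C=8, G=7, T=9
G+C = 15, so %GC = 15/36 × 100 = 41.667%
Salt term: 16.6 × (-0.06) = -0.996
GC term: 0.41 × 41.667 = 17.083; length term: −500/36 = −13.889
Tm = 81.5 + (-0.996) + 17.083 − 13.889 = 83.698 → 83.7°C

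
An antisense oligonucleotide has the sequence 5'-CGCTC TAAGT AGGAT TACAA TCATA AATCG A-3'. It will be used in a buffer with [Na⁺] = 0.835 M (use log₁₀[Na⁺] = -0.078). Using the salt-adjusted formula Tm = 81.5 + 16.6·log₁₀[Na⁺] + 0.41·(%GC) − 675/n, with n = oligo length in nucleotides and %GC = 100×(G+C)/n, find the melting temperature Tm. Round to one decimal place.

73.0°C

Length n = 31. Scanning the sequence gives T=8, A=12, G=5, C=6.
G+C = 11, so %GC = 11/31 × 100 = 35.484%
Salt term: 16.6 × (-0.078) = -1.295
GC term: 0.41 × 35.484 = 14.548; length term: −675/31 = −21.774
Tm = 81.5 + (-1.295) + 14.548 − 21.774 = 72.979 → 73.0°C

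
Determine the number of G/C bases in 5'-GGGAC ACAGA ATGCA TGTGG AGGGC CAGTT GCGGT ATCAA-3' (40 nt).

22

Counting bases: A=11, C=7, T=7, G=15
G+C = 15 + 7 = 22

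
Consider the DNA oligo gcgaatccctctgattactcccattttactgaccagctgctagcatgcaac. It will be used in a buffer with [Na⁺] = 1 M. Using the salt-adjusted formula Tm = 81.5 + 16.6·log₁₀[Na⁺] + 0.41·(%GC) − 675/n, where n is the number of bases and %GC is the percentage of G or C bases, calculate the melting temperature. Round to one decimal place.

Length n = 51. Base counts: C=17, A=12, G=8, T=14
G+C = 25, so %GC = 25/51 × 100 = 49.02%
Salt term: 16.6 × (0) = 0
GC term: 0.41 × 49.02 = 20.098; length term: −675/51 = −13.235
Tm = 81.5 + (0) + 20.098 − 13.235 = 88.363 → 88.4°C

88.4°C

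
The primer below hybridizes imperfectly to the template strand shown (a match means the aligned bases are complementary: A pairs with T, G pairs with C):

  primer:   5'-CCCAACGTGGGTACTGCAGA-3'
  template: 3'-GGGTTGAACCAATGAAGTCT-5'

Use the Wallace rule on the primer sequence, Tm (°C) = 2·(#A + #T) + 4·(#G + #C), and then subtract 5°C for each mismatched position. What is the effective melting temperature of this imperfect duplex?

Primer base counts: A=5, T=3, G=6, C=6 → A+T=8, G+C=12
Perfect-match Tm = 2(8) + 4(12) = 16 + 48 = 64°C
Mismatches (positions where the bases are not complementary): 3 (at positions 7, 11, 16)
Effective Tm = 64 − 3×5 = 64 − 15 = 49°C

49°C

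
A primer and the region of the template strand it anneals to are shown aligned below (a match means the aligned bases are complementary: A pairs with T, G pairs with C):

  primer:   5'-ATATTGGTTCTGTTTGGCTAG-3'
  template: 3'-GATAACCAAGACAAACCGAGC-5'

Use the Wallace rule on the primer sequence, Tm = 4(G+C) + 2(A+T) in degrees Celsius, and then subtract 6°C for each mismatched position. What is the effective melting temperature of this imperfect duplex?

46°C

Primer base counts: A=3, T=10, G=6, C=2 → A+T=13, G+C=8
Perfect-match Tm = 2(13) + 4(8) = 26 + 32 = 58°C
Mismatches (positions where the bases are not complementary): 2 (at positions 1, 20)
Effective Tm = 58 − 2×6 = 58 − 12 = 46°C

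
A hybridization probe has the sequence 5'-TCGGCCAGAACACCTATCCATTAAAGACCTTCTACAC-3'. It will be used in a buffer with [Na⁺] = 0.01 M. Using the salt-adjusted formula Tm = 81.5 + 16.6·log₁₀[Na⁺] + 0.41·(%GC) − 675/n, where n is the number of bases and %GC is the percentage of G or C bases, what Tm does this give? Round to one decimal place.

Length n = 37. Base counts: T=8, C=13, G=4, A=12
G+C = 17, so %GC = 17/37 × 100 = 45.946%
Salt term: 16.6 × (-2) = -33.2
GC term: 0.41 × 45.946 = 18.838; length term: −675/37 = −18.243
Tm = 81.5 + (-33.2) + 18.838 − 18.243 = 48.895 → 48.9°C

48.9°C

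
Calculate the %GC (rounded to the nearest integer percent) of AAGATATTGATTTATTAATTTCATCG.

Counting bases: G=3, T=12, A=9, C=2
G+C = 3 + 2 = 5 out of 26 bases
%GC = 5/26 × 100 = 19.23% ≈ 19%

19%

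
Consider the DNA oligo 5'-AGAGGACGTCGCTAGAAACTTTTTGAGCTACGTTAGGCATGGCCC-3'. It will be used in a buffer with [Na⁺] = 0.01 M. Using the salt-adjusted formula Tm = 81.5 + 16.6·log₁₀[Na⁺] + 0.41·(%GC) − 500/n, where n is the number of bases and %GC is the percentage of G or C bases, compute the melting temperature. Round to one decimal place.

Length n = 45. Scanning the sequence gives A=11, G=13, C=10, T=11.
G+C = 23, so %GC = 23/45 × 100 = 51.111%
Salt term: 16.6 × (-2) = -33.2
GC term: 0.41 × 51.111 = 20.956; length term: −500/45 = −11.111
Tm = 81.5 + (-33.2) + 20.956 − 11.111 = 58.145 → 58.1°C

58.1°C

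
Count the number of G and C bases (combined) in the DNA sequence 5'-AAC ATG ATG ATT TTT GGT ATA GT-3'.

6

A=7, T=10, G=5, C=1
Total G or C: 5 + 1 = 6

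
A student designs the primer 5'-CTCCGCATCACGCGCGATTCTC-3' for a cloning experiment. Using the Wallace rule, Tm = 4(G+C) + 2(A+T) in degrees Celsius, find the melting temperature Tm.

72°C

C=10, T=5, A=3, G=4
A+T = 8, G+C = 14
Tm = 4·14 + 2·8 = 56 + 16 = 72°C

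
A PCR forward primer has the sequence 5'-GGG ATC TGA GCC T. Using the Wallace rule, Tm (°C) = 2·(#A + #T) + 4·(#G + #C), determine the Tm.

Base counts: G=5, T=3, A=2, C=3
A+T = 5, G+C = 8
Tm = 2×5 + 4×8 = 42°C

42°C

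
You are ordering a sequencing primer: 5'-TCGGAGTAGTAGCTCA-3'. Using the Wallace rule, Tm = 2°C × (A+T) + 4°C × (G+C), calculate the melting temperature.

48°C

Counting bases: C=3, T=4, A=4, G=5
A+T = 8, G+C = 8
Tm = 2×8 + 4×8 = 48°C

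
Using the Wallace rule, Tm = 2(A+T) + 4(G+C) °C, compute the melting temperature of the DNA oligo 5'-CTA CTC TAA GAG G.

38°C

Counting bases: T=3, A=4, C=3, G=3
AT pairs contribute 7, GC pairs contribute 6.
Tm = 4·6 + 2·7 = 24 + 14 = 38°C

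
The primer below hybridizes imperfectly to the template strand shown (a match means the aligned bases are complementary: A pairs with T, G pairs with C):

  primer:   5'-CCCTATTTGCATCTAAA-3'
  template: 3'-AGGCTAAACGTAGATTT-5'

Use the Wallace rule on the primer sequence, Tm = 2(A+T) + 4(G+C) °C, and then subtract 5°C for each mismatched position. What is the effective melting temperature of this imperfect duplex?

Primer base counts: A=5, T=6, G=1, C=5 → A+T=11, G+C=6
Perfect-match Tm = 2(11) + 4(6) = 22 + 24 = 46°C
Mismatches (positions where the bases are not complementary): 2 (at positions 1, 4)
Effective Tm = 46 − 2×5 = 46 − 10 = 36°C

36°C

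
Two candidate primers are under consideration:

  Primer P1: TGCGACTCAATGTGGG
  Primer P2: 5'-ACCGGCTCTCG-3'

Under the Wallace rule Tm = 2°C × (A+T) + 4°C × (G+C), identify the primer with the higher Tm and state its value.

Primer P1: A+T=7, G+C=9 → Tm = 2(7)+4(9) = 50°C
Primer P2: A+T=3, G+C=8 → Tm = 2(3)+4(8) = 38°C
50°C vs 38°C → primer P1 is higher.

Primer P1, 50°C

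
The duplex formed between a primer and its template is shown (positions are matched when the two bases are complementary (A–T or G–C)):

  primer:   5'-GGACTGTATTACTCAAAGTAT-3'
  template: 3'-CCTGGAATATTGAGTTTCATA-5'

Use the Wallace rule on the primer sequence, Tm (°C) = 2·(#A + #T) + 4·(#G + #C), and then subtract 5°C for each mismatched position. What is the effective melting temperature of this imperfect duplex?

Primer base counts: A=7, T=7, G=4, C=3 → A+T=14, G+C=7
Perfect-match Tm = 2(14) + 4(7) = 28 + 28 = 56°C
Mismatches (positions where the bases are not complementary): 3 (at positions 5, 6, 10)
Effective Tm = 56 − 3×5 = 56 − 15 = 41°C

41°C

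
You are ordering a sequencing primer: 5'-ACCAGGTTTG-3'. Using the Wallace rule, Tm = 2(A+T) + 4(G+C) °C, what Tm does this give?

Scanning the sequence gives T=3, C=2, G=3, A=2.
A+T = 5, G+C = 5
Tm = 2(5) + 4(5) = 10 + 20 = 30°C

30°C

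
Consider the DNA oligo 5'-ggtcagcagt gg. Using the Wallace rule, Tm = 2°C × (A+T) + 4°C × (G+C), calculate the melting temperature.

40°C

Counting bases: A=2, G=6, C=2, T=2
AT pairs contribute 4, GC pairs contribute 8.
Tm = 4·8 + 2·4 = 32 + 8 = 40°C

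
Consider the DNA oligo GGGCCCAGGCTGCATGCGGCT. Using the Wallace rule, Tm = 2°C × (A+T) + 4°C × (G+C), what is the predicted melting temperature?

74°C

Counting bases: C=7, T=3, A=2, G=9
So N_AT = 5 and N_GC = 16.
Tm = 2(5) + 4(16) = 10 + 64 = 74°C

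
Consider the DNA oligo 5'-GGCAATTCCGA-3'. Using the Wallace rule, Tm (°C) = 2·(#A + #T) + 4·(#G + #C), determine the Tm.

Base counts: T=2, G=3, C=3, A=3
A+T = 5, G+C = 6
Tm = 4·6 + 2·5 = 24 + 10 = 34°C

34°C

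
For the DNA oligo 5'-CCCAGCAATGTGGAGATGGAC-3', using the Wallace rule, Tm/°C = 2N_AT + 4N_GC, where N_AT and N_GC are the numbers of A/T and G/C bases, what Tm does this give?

66°C

T=3, A=6, G=7, C=5
A+T = 9, G+C = 12
Tm = 2×9 + 4×12 = 66°C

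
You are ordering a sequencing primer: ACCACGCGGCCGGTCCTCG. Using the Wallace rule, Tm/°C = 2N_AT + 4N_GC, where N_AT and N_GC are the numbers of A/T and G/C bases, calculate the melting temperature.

68°C

Base counts: G=6, A=2, T=2, C=9
So N_AT = 4 and N_GC = 15.
Tm = 2(4) + 4(15) = 8 + 60 = 68°C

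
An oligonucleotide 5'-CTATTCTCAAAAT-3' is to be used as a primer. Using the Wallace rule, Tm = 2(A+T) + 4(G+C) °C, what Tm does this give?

T=5, A=5, C=3, G=0
AT pairs contribute 10, GC pairs contribute 3.
Tm = 4·3 + 2·10 = 12 + 20 = 32°C

32°C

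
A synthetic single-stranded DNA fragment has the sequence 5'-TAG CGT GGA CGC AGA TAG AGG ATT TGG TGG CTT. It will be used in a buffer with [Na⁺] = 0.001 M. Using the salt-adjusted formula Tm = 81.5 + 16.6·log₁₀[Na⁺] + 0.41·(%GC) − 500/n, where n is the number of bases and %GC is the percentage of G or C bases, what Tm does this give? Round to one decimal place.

Length n = 33. Scanning the sequence gives C=4, T=9, G=13, A=7.
G+C = 17, so %GC = 17/33 × 100 = 51.515%
Salt term: 16.6 × (-3) = -49.8
GC term: 0.41 × 51.515 = 21.121; length term: −500/33 = −15.152
Tm = 81.5 + (-49.8) + 21.121 − 15.152 = 37.669 → 37.7°C

37.7°C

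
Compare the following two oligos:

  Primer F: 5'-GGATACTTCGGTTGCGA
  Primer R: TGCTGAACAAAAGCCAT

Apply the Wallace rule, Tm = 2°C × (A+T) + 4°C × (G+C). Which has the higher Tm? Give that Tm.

Primer F: A+T=8, G+C=9 → Tm = 2(8)+4(9) = 52°C
Primer R: A+T=10, G+C=7 → Tm = 2(10)+4(7) = 48°C
52°C vs 48°C → primer F is higher.

Primer F, 52°C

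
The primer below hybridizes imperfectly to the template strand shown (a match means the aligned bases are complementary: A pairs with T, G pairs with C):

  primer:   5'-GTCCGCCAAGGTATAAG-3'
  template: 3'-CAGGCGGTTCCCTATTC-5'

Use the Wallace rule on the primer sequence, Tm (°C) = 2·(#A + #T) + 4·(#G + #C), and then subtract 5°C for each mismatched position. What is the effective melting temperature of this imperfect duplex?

Primer base counts: A=5, T=3, G=5, C=4 → A+T=8, G+C=9
Perfect-match Tm = 2(8) + 4(9) = 16 + 36 = 52°C
Mismatches (positions where the bases are not complementary): 1 (at position 12)
Effective Tm = 52 − 1×5 = 52 − 5 = 47°C

47°C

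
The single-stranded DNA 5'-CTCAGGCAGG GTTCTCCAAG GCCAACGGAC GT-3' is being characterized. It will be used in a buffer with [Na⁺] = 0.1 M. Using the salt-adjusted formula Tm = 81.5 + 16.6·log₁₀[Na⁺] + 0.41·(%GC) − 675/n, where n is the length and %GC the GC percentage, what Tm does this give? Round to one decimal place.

69.4°C

Length n = 32. Counting bases: G=10, C=10, A=7, T=5
G+C = 20, so %GC = 20/32 × 100 = 62.5%
Salt term: 16.6 × (-1) = -16.6
GC term: 0.41 × 62.5 = 25.625; length term: −675/32 = −21.094
Tm = 81.5 + (-16.6) + 25.625 − 21.094 = 69.431 → 69.4°C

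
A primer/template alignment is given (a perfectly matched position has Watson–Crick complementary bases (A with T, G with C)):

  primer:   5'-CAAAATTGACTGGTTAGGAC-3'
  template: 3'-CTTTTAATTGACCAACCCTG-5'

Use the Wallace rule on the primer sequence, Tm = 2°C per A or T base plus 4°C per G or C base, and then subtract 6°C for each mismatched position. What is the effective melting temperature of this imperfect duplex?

38°C

Primer base counts: A=7, T=5, G=5, C=3 → A+T=12, G+C=8
Perfect-match Tm = 2(12) + 4(8) = 24 + 32 = 56°C
Mismatches (positions where the bases are not complementary): 3 (at positions 1, 8, 16)
Effective Tm = 56 − 3×6 = 56 − 18 = 38°C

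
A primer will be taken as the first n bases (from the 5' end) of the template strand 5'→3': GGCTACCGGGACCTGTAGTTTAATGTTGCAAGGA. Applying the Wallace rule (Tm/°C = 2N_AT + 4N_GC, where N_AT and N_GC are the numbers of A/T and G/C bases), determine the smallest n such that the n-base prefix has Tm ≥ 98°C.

n = 33

First 32 bases: GGCTACCGGGACCTGTAGTTTAATGTTGCAAG → Tm = 96°C (< 98°C)
First 33 bases: GGCTACCGGGACCTGTAGTTTAATGTTGCAAGG → Tm = 100°C (≥ 98°C)
Since every base adds ≥2°C, Tm only increases with n, so the threshold is first crossed at n = 33.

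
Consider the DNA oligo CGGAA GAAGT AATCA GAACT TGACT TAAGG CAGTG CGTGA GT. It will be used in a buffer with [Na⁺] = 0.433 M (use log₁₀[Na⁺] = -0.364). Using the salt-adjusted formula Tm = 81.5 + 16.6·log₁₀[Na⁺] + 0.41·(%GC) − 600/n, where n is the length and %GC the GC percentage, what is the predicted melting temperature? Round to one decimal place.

79.7°C

Length n = 42. Base counts: C=6, T=9, G=13, A=14
G+C = 19, so %GC = 19/42 × 100 = 45.238%
Salt term: 16.6 × (-0.364) = -6.042
GC term: 0.41 × 45.238 = 18.548; length term: −600/42 = −14.286
Tm = 81.5 + (-6.042) + 18.548 − 14.286 = 79.72 → 79.7°C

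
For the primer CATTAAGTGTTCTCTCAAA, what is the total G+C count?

Counting bases: A=6, T=7, C=4, G=2
G+C = 2 + 4 = 6

6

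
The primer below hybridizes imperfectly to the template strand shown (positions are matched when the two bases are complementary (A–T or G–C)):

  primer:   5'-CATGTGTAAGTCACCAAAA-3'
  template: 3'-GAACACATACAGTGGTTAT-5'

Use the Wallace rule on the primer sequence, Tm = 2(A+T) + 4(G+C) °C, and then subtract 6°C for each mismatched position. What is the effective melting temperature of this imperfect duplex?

34°C

Primer base counts: A=8, T=4, G=3, C=4 → A+T=12, G+C=7
Perfect-match Tm = 2(12) + 4(7) = 24 + 28 = 52°C
Mismatches (positions where the bases are not complementary): 3 (at positions 2, 9, 18)
Effective Tm = 52 − 3×6 = 52 − 18 = 34°C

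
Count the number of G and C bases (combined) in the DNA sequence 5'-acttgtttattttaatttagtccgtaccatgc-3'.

Counting bases: A=7, T=15, G=4, C=6
G+C = 4 + 6 = 10

10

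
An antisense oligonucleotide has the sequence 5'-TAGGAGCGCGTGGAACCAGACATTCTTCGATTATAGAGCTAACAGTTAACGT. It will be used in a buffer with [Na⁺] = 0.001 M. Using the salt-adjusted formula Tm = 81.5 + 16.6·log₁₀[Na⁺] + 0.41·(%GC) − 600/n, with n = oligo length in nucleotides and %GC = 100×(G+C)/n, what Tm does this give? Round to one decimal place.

38.3°C

Length n = 52. Counting bases: T=13, C=10, G=13, A=16
G+C = 23, so %GC = 23/52 × 100 = 44.231%
Salt term: 16.6 × (-3) = -49.8
GC term: 0.41 × 44.231 = 18.135; length term: −600/52 = −11.538
Tm = 81.5 + (-49.8) + 18.135 − 11.538 = 38.297 → 38.3°C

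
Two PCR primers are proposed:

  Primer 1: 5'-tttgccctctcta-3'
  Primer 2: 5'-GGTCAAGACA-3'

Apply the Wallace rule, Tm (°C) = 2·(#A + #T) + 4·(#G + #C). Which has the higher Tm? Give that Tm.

Primer 1: A+T=7, G+C=6 → Tm = 2(7)+4(6) = 38°C
Primer 2: A+T=5, G+C=5 → Tm = 2(5)+4(5) = 30°C
38°C vs 30°C → primer 1 is higher.

Primer 1, 38°C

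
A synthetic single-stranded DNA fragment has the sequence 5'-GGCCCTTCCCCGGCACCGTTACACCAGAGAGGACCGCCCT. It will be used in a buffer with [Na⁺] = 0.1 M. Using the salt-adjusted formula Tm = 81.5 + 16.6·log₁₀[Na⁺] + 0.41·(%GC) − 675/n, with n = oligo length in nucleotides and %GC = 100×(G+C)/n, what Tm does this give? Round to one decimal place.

Length n = 40. Base counts: T=5, G=10, A=7, C=18
G+C = 28, so %GC = 28/40 × 100 = 70%
Salt term: 16.6 × (-1) = -16.6
GC term: 0.41 × 70 = 28.7; length term: −675/40 = −16.875
Tm = 81.5 + (-16.6) + 28.7 − 16.875 = 76.725 → 76.7°C

76.7°C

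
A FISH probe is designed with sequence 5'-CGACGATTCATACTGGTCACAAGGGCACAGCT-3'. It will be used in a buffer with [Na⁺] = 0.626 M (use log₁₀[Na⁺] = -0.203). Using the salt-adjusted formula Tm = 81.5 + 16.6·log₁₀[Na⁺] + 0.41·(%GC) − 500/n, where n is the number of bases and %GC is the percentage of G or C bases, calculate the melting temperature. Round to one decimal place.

84.3°C

Length n = 32. Counting bases: C=9, A=9, G=8, T=6
G+C = 17, so %GC = 17/32 × 100 = 53.125%
Salt term: 16.6 × (-0.203) = -3.37
GC term: 0.41 × 53.125 = 21.781; length term: −500/32 = −15.625
Tm = 81.5 + (-3.37) + 21.781 − 15.625 = 84.286 → 84.3°C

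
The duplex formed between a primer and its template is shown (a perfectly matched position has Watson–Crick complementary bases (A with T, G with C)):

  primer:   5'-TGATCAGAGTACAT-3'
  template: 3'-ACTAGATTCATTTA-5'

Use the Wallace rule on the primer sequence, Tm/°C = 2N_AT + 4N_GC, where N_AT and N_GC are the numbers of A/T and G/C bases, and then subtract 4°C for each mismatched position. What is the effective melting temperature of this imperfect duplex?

Primer base counts: A=5, T=4, G=3, C=2 → A+T=9, G+C=5
Perfect-match Tm = 2(9) + 4(5) = 18 + 20 = 38°C
Mismatches (positions where the bases are not complementary): 3 (at positions 6, 7, 12)
Effective Tm = 38 − 3×4 = 38 − 12 = 26°C

26°C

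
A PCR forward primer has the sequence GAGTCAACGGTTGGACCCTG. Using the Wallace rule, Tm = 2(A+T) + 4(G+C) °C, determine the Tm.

64°C

Scanning the sequence gives A=4, G=7, C=5, T=4.
AT pairs contribute 8, GC pairs contribute 12.
Tm = 2(8) + 4(12) = 16 + 48 = 64°C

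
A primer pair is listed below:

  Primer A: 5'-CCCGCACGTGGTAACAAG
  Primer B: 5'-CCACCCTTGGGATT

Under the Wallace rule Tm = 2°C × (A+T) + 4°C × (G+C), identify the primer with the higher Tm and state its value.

Primer A: A+T=7, G+C=11 → Tm = 2(7)+4(11) = 58°C
Primer B: A+T=6, G+C=8 → Tm = 2(6)+4(8) = 44°C
58°C vs 44°C → primer A is higher.

Primer A, 58°C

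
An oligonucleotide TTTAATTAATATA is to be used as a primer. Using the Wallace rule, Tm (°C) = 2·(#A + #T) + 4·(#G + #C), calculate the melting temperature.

26°C

Counting bases: C=0, G=0, T=7, A=6
So N_AT = 13 and N_GC = 0.
Tm = 4·0 + 2·13 = 0 + 26 = 26°C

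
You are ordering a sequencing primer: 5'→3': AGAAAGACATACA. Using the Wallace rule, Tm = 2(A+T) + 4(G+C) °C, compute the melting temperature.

Counting bases: G=2, A=8, T=1, C=2
AT pairs contribute 9, GC pairs contribute 4.
Tm = 4·4 + 2·9 = 16 + 18 = 34°C

34°C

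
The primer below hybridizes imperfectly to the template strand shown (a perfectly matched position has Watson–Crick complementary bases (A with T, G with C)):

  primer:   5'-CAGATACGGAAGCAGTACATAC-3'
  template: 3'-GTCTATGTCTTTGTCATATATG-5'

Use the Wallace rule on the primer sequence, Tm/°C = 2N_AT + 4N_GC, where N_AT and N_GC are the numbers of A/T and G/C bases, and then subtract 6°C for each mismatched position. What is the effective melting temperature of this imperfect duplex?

46°C

Primer base counts: A=9, T=3, G=5, C=5 → A+T=12, G+C=10
Perfect-match Tm = 2(12) + 4(10) = 24 + 40 = 64°C
Mismatches (positions where the bases are not complementary): 3 (at positions 8, 12, 18)
Effective Tm = 64 − 3×6 = 64 − 18 = 46°C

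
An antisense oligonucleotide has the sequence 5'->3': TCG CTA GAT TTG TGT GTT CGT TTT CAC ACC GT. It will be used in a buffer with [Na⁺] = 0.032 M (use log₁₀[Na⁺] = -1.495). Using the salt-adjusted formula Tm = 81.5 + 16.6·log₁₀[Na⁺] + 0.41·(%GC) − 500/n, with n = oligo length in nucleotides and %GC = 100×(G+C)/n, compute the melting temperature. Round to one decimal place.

59.0°C

Length n = 32. Scanning the sequence gives C=7, G=7, A=4, T=14.
G+C = 14, so %GC = 14/32 × 100 = 43.75%
Salt term: 16.6 × (-1.495) = -24.817
GC term: 0.41 × 43.75 = 17.938; length term: −500/32 = −15.625
Tm = 81.5 + (-24.817) + 17.938 − 15.625 = 58.996 → 59.0°C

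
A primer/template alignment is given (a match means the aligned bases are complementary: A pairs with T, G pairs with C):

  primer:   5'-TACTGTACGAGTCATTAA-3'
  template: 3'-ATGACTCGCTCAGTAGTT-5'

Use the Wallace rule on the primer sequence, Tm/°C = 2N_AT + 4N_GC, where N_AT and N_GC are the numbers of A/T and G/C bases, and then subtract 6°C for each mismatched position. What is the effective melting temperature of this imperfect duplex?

Primer base counts: A=6, T=6, G=3, C=3 → A+T=12, G+C=6
Perfect-match Tm = 2(12) + 4(6) = 24 + 24 = 48°C
Mismatches (positions where the bases are not complementary): 3 (at positions 6, 7, 16)
Effective Tm = 48 − 3×6 = 48 − 18 = 30°C

30°C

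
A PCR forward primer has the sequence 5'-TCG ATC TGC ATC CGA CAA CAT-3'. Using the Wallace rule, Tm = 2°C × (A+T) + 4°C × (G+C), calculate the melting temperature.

Counting bases: A=6, C=7, G=3, T=5
AT pairs contribute 11, GC pairs contribute 10.
Tm = 4·10 + 2·11 = 40 + 22 = 62°C

62°C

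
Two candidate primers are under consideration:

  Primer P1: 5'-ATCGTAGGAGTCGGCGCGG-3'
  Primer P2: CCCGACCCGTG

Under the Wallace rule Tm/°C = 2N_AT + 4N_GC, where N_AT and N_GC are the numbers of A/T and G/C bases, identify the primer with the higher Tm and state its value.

Primer P1: A+T=6, G+C=13 → Tm = 2(6)+4(13) = 64°C
Primer P2: A+T=2, G+C=9 → Tm = 2(2)+4(9) = 40°C
64°C vs 40°C → primer P1 is higher.

Primer P1, 64°C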